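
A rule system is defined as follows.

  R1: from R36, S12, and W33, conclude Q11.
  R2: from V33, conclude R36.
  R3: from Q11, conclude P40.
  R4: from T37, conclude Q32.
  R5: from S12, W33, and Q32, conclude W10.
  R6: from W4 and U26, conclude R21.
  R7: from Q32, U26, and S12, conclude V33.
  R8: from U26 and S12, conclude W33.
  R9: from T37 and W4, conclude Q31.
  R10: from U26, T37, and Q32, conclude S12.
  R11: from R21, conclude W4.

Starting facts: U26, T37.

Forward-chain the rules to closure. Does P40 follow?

From T37, R4 gives Q32.
U26, T37, and Q32 hold, so S12 follows (R10).
From Q32, U26, and S12, R7 gives V33.
From U26 and S12, R8 gives W33.
V33 holds, so R36 follows (R2).
R36, S12, and W33 hold, so Q11 follows (R1).
From Q11, R3 gives P40.

Yes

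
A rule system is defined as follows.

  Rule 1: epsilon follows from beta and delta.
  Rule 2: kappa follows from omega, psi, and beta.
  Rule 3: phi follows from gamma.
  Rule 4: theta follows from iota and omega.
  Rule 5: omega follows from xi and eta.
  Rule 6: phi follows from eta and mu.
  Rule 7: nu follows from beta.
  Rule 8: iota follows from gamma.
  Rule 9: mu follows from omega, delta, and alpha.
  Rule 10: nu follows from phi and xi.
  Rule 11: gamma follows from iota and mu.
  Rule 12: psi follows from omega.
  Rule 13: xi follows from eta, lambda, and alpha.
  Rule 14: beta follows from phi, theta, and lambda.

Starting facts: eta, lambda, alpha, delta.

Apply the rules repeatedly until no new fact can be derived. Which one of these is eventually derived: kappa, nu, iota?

nu

eta, lambda, and alpha hold, so xi follows (Rule 13).
xi and eta hold, so omega follows (Rule 5).
From omega, delta, and alpha, Rule 9 gives mu.
From eta and mu, Rule 6 gives phi.
phi and xi hold, so nu follows (Rule 10).
kappa would need omega, psi, and beta (Rule 2), but beta is never established. iota would need gamma (Rule 8), but gamma is never established.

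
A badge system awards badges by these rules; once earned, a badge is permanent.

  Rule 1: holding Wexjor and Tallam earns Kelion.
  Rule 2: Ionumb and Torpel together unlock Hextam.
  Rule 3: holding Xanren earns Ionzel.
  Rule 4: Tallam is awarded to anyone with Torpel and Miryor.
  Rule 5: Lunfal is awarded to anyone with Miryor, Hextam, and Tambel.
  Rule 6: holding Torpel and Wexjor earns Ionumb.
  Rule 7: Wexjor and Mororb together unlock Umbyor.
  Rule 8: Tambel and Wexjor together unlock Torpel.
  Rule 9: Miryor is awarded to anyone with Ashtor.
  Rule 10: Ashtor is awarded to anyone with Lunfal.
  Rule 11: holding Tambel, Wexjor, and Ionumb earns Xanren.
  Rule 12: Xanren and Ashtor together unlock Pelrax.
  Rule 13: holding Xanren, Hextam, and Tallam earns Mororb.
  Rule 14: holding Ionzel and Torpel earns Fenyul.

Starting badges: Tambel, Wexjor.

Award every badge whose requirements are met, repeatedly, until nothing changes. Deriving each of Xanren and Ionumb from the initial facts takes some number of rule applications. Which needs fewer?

Ionumb: With Tambel and Wexjor, Torpel is earned (Rule 8). With Torpel and Wexjor, Ionumb is earned (Rule 6). [2 rule applications]
Xanren: With Tambel and Wexjor, Torpel is earned (Rule 8). With Torpel and Wexjor, Ionumb is earned (Rule 6). With Tambel, Wexjor, and Ionumb, Xanren is earned (Rule 11). [3 rule applications]
Ionumb needs fewer.

Ionumb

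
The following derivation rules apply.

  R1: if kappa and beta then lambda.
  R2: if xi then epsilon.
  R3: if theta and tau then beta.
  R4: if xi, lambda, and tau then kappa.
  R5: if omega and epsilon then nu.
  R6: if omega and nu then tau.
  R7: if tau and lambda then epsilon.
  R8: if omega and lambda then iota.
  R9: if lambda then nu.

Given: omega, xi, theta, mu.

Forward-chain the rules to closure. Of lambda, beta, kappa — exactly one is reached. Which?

xi holds, so epsilon follows (R2).
From omega and epsilon, R5 gives nu.
From omega and nu, R6 gives tau.
theta and tau hold, so beta follows (R3).
kappa would need xi, lambda, and tau (R4), but lambda is never established. lambda would need kappa and beta (R1), but kappa is never established.

beta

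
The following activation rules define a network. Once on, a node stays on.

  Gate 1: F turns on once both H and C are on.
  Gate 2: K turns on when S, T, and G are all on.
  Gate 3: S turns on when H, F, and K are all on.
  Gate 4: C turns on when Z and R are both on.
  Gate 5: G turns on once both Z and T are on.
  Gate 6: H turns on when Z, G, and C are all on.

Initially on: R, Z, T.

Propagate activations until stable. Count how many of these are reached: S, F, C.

Z and T are on, so G turns on (Gate 5).
Gate 4: Z and R on → C on.
Z, G, and C are on, so H turns on (Gate 6).
H and C are on, so F turns on (Gate 1).
S would need H, F, and K (Gate 3), but K never turns on.
F: reached.
C: reached.
Reached: F and C — 2 of the 3.

2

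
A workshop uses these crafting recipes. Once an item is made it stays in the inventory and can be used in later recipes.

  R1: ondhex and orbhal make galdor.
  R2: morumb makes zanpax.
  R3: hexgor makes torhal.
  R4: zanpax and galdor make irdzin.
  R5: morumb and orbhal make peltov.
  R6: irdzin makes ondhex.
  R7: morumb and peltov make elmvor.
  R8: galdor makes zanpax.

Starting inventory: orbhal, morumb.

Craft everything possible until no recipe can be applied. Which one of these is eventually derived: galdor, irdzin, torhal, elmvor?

elmvor

morumb and orbhal → peltov (R5).
Using R7, morumb and peltov make elmvor.
irdzin would need zanpax and galdor (R4), but galdor is never obtained. galdor would need ondhex and orbhal (R1), but ondhex is never obtained. torhal would need hexgor (R3), but hexgor is never obtained.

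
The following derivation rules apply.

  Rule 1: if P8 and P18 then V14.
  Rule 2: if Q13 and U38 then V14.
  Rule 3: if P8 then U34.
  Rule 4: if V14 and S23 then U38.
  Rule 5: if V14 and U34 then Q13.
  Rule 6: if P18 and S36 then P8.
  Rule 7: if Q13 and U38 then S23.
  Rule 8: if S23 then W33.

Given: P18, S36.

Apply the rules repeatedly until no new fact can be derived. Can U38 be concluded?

No

U38 would need V14 and S23 (Rule 4), but S23 is never established.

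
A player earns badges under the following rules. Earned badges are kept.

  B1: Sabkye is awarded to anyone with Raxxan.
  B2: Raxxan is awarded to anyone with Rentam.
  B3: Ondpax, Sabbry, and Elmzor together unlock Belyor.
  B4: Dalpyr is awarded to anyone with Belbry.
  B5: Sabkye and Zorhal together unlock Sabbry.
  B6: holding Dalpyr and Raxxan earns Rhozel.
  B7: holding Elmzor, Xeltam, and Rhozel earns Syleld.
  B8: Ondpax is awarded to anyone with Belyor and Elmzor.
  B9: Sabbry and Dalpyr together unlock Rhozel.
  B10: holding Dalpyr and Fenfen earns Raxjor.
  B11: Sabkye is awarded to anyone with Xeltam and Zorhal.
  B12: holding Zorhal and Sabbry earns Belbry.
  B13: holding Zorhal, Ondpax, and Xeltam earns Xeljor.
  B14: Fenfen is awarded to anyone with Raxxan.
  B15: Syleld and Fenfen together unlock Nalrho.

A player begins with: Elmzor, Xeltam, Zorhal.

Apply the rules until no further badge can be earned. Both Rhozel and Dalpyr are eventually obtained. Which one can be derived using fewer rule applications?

Dalpyr

Dalpyr: With Xeltam and Zorhal, Sabkye is earned (B11). With Sabkye and Zorhal, Sabbry is earned (B5). With Zorhal and Sabbry, Belbry is earned (B12). With Belbry, Dalpyr is earned (B4). [4 rule applications]
Rhozel: With Xeltam and Zorhal, Sabkye is earned (B11). With Sabkye and Zorhal, Sabbry is earned (B5). With Zorhal and Sabbry, Belbry is earned (B12). With Belbry, Dalpyr is earned (B4). With Sabbry and Dalpyr, Rhozel is earned (B9). [5 rule applications]
Dalpyr needs fewer.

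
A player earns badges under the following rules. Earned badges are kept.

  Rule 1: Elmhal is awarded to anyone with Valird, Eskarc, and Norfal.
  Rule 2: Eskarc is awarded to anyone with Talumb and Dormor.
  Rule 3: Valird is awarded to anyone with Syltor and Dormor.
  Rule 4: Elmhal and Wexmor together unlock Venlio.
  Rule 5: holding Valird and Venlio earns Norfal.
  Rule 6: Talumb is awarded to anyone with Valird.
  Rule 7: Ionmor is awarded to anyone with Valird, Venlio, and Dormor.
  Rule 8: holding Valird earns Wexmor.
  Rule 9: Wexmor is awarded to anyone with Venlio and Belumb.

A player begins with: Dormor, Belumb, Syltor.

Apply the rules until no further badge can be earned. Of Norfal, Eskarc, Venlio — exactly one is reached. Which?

With Syltor and Dormor, Valird is earned (Rule 3).
With Valird, Talumb is earned (Rule 6).
With Talumb and Dormor, Eskarc is earned (Rule 2).
Norfal would need Valird and Venlio (Rule 5), but Venlio is never earned. Venlio would need Elmhal and Wexmor (Rule 4), but Elmhal is never earned.

Eskarc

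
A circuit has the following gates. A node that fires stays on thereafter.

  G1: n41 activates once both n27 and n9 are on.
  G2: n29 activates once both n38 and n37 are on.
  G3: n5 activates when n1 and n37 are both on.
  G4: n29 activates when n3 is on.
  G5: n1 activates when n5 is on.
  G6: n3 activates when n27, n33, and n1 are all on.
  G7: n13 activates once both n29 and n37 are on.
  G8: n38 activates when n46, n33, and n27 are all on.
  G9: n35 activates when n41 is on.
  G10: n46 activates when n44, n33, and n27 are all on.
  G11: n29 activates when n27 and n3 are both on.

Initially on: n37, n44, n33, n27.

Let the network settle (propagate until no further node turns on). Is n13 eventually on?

Yes

G10: n44, n33, and n27 on → n46 on.
G8: n46, n33, and n27 on → n38 on.
G2: n38 and n37 on → n29 on.
G7: n29 and n37 on → n13 on.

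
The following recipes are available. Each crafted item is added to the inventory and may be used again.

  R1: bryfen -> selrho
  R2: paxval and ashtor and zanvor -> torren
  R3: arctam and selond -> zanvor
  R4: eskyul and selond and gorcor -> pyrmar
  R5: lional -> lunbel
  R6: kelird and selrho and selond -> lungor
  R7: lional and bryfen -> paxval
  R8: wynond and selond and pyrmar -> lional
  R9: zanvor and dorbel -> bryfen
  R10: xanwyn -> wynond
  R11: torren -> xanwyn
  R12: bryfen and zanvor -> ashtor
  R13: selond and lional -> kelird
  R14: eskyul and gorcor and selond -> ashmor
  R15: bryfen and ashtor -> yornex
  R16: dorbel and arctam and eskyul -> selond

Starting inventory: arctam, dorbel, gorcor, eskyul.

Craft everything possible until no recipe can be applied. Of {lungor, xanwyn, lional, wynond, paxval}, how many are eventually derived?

0

lungor would need kelird, selrho, and selond (R6), but kelird is never obtained.
xanwyn would need torren (R11), but torren is never obtained.
lional would need wynond, selond, and pyrmar (R8), but wynond is never obtained.
wynond would need xanwyn (R10), but xanwyn is never obtained.
paxval would need lional and bryfen (R7), but lional is never obtained.
None of the 5 are reached.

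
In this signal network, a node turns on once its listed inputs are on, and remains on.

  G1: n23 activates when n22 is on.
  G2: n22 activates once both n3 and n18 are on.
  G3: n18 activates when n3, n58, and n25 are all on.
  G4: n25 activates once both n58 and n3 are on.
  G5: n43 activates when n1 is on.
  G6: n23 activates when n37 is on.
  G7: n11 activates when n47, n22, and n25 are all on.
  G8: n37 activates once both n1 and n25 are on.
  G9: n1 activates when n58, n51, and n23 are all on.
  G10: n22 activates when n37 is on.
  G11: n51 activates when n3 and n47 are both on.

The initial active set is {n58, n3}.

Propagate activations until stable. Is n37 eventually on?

No

n37 would need n1 and n25 (G8), but n1 never turns on.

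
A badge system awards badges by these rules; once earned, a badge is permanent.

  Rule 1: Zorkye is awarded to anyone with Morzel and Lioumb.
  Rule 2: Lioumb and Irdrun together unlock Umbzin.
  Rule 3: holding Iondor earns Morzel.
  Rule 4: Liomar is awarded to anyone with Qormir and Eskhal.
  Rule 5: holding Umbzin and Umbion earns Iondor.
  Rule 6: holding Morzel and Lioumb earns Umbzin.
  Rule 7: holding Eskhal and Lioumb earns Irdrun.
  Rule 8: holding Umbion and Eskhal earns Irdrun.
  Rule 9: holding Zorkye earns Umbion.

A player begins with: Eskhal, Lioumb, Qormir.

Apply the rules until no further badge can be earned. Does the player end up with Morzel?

Morzel would need Iondor (Rule 3), but Iondor is never earned.

No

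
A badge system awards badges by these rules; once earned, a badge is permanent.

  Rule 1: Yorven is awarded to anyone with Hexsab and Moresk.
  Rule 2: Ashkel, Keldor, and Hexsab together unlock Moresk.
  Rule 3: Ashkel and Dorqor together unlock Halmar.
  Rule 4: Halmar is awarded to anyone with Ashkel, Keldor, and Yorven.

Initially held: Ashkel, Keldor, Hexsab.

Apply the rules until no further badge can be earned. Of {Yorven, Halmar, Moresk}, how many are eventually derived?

With Ashkel, Keldor, and Hexsab, Moresk is earned (Rule 2).
With Hexsab and Moresk, Yorven is earned (Rule 1).
With Ashkel, Keldor, and Yorven, Halmar is earned (Rule 4).
Yorven: reached.
Halmar: reached.
Moresk: reached.
All 3 are reached.

3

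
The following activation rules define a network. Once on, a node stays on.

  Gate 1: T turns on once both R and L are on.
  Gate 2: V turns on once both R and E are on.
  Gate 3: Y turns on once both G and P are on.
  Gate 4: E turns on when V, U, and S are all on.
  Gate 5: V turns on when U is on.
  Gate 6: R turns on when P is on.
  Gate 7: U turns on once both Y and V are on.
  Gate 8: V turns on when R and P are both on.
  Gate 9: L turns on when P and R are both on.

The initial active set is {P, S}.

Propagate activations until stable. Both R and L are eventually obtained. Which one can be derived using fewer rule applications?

R

R: Gate 6: P on → R on. [1 rule application]
L: P is on, so R turns on (Gate 6). P and R are on, so L turns on (Gate 9). [2 rule applications]
R needs fewer.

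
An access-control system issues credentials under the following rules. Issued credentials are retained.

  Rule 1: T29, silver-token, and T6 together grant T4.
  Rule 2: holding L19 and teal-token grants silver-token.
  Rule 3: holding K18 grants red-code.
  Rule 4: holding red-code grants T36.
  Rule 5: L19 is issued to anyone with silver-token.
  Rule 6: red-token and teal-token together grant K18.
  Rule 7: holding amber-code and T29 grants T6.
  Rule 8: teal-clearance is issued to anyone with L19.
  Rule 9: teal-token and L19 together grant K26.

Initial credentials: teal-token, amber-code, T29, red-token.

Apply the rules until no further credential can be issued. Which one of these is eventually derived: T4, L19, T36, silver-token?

Holding red-token and teal-token grants K18 (Rule 6).
Holding K18 grants red-code (Rule 3).
Holding red-code grants T36 (Rule 4).
silver-token would need L19 and teal-token (Rule 2), but L19 is never granted. L19 would need silver-token (Rule 5), but silver-token is never granted. T4 would need T29, silver-token, and T6 (Rule 1), but silver-token is never granted.

T36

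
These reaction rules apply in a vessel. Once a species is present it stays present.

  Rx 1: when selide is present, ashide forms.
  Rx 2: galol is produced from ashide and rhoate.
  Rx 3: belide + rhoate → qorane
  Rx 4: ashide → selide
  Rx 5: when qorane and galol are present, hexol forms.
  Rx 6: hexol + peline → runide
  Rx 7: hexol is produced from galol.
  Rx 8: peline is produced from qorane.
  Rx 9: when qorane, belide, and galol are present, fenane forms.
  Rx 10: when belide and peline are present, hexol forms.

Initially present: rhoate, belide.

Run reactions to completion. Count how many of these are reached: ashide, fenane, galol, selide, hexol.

belide and rhoate present → qorane forms (Rx 3).
qorane present → peline forms (Rx 8).
belide and peline present → hexol forms (Rx 10).
ashide would need selide (Rx 1), but selide never forms.
fenane would need qorane, belide, and galol (Rx 9), but galol never forms.
galol would need ashide and rhoate (Rx 2), but ashide never forms.
selide would need ashide (Rx 4), but ashide never forms.
hexol: reached.
Reached: hexol — 1 of the 5.

1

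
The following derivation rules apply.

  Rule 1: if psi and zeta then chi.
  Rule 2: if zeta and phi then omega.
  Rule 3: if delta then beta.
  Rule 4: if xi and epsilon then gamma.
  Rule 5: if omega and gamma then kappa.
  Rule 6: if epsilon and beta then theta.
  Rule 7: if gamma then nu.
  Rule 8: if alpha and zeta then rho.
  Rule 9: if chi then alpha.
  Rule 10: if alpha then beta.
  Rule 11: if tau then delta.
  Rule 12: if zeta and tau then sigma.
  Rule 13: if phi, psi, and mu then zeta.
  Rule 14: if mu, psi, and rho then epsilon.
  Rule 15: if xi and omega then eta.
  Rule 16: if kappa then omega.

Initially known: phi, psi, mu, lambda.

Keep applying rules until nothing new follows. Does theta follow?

phi, psi, and mu hold, so zeta follows (Rule 13).
From psi and zeta, Rule 1 gives chi.
chi holds, so alpha follows (Rule 9).
alpha and zeta hold, so rho follows (Rule 8).
alpha holds, so beta follows (Rule 10).
From mu, psi, and rho, Rule 14 gives epsilon.
epsilon and beta hold, so theta follows (Rule 6).

Yes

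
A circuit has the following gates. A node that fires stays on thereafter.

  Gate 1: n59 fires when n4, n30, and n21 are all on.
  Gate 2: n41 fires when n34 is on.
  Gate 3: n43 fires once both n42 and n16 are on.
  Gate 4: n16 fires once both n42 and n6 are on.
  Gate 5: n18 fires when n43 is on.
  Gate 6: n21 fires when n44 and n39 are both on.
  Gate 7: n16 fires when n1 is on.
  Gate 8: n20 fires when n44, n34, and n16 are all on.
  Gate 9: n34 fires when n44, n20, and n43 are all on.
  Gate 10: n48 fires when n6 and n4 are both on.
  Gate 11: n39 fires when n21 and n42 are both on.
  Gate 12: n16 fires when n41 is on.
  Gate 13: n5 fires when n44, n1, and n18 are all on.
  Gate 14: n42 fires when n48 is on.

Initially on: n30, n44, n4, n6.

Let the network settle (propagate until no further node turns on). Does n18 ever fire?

Gate 10: n6 and n4 on → n48 on.
Gate 14: n48 on → n42 on.
n42 and n6 are on, so n16 fires (Gate 4).
n42 and n16 are on, so n43 fires (Gate 3).
Gate 5: n43 on → n18 on.

Yes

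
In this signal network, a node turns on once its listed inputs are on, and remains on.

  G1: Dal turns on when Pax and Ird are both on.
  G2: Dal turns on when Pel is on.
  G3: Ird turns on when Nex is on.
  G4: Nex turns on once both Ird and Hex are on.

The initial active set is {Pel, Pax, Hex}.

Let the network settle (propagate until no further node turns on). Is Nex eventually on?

Nex would need Ird and Hex (G4), but Ird never turns on.

No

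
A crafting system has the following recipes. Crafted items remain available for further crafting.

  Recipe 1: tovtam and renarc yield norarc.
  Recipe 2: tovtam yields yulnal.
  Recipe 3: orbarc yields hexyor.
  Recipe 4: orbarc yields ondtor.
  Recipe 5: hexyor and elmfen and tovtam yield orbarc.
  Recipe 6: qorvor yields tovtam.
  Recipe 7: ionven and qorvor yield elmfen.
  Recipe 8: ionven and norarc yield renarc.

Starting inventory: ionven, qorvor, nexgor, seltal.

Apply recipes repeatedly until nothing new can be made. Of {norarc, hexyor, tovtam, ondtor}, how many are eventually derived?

1

qorvor → tovtam (Recipe 6).
norarc would need tovtam and renarc (Recipe 1), but renarc is never obtained.
hexyor would need orbarc (Recipe 3), but orbarc is never obtained.
tovtam: reached.
ondtor would need orbarc (Recipe 4), but orbarc is never obtained.
Reached: tovtam — 1 of the 4.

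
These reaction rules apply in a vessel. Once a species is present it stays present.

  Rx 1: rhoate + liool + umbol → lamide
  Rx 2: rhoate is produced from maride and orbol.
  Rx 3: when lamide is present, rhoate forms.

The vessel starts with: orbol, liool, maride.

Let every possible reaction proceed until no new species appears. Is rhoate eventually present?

Yes

maride and orbol present → rhoate forms (Rx 2).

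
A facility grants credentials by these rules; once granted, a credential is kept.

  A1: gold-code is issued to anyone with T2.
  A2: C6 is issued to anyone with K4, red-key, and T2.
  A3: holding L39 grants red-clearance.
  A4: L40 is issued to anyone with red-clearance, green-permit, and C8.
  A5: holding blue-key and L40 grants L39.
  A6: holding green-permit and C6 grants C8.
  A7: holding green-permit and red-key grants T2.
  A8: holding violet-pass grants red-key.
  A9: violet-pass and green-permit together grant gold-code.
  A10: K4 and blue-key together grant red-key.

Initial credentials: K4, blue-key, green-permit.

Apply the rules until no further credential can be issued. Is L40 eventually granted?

No

L40 would need red-clearance, green-permit, and C8 (A4), but red-clearance is never granted.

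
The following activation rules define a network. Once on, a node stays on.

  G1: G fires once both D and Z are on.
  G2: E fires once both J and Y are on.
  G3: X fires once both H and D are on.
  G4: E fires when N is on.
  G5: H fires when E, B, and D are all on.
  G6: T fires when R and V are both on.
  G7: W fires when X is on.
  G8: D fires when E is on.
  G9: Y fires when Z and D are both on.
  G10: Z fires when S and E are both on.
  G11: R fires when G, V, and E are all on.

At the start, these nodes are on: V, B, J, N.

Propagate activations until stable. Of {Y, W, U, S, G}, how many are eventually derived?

G4: N on → E on.
G8: E on → D on.
E, B, and D are on, so H fires (G5).
H and D are on, so X fires (G3).
G7: X on → W on.
Y would need Z and D (G9), but Z never turns on.
W: reached.
No rule produces U, and it is not given.
No rule produces S, and it is not given.
G would need D and Z (G1), but Z never turns on.
Reached: W — 1 of the 5.

1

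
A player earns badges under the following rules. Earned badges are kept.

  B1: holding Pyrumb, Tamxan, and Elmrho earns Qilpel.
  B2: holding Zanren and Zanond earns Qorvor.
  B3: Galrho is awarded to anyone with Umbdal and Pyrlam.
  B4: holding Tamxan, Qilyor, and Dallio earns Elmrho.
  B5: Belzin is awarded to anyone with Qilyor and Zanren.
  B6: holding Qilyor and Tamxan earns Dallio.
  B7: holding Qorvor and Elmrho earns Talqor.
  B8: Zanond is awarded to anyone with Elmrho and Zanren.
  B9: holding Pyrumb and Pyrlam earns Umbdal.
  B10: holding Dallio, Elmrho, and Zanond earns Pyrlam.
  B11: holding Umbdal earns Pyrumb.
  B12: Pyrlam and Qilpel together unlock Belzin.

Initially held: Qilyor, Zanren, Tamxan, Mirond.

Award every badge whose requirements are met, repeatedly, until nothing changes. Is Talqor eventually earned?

With Qilyor and Tamxan, Dallio is earned (B6).
With Tamxan, Qilyor, and Dallio, Elmrho is earned (B4).
With Elmrho and Zanren, Zanond is earned (B8).
With Zanren and Zanond, Qorvor is earned (B2).
With Qorvor and Elmrho, Talqor is earned (B7).

Yes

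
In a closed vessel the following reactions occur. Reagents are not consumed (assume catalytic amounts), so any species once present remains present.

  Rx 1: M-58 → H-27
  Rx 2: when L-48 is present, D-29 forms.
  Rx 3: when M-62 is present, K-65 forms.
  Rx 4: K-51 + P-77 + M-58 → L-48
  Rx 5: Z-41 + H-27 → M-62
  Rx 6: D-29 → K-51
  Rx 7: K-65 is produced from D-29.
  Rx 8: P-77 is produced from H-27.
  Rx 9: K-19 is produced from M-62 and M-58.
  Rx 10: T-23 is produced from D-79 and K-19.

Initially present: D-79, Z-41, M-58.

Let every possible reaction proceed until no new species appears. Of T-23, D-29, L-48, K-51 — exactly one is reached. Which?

T-23

M-58 present → H-27 forms (Rx 1).
Z-41 and H-27 present → M-62 forms (Rx 5).
M-62 and M-58 present → K-19 forms (Rx 9).
D-79 and K-19 present → T-23 forms (Rx 10).
K-51 would need D-29 (Rx 6), but D-29 never forms. D-29 would need L-48 (Rx 2), but L-48 never forms. L-48 would need K-51, P-77, and M-58 (Rx 4), but K-51 never forms.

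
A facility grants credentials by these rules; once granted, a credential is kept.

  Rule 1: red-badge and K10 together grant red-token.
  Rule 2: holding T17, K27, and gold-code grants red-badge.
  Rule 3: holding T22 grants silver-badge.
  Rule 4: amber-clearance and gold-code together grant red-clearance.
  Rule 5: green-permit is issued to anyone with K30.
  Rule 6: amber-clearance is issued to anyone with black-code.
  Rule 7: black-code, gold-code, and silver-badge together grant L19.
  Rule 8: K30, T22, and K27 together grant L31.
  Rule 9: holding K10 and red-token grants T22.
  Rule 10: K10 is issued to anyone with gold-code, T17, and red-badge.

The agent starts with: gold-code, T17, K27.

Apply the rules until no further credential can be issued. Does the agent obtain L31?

L31 would need K30, T22, and K27 (Rule 8), but K30 is never granted.

No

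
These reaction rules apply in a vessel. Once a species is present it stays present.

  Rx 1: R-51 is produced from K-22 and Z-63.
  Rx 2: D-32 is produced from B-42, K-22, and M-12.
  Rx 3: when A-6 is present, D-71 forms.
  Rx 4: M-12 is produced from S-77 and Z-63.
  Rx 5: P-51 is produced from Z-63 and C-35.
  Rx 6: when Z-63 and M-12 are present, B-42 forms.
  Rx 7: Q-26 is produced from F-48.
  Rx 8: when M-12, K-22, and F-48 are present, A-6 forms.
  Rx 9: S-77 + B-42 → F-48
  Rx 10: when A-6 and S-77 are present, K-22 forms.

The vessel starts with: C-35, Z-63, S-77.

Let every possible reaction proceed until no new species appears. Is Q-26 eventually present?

Yes

S-77 and Z-63 present → M-12 forms (Rx 4).
Z-63 and M-12 present → B-42 forms (Rx 6).
S-77 and B-42 present → F-48 forms (Rx 9).
F-48 present → Q-26 forms (Rx 7).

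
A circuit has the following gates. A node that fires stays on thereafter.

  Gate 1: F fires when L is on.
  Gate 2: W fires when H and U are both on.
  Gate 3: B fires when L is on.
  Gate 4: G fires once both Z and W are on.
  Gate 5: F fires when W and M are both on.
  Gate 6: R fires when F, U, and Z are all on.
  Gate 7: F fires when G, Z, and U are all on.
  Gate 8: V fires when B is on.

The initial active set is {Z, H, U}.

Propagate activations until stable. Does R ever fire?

Yes

H and U are on, so W fires (Gate 2).
Z and W are on, so G fires (Gate 4).
Gate 7: G, Z, and U on → F on.
F, U, and Z are on, so R fires (Gate 6).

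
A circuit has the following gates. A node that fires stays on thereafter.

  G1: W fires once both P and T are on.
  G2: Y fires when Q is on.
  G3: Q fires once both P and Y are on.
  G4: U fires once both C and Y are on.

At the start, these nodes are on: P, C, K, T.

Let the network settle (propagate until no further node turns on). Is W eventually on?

P and T are on, so W fires (G1).

Yes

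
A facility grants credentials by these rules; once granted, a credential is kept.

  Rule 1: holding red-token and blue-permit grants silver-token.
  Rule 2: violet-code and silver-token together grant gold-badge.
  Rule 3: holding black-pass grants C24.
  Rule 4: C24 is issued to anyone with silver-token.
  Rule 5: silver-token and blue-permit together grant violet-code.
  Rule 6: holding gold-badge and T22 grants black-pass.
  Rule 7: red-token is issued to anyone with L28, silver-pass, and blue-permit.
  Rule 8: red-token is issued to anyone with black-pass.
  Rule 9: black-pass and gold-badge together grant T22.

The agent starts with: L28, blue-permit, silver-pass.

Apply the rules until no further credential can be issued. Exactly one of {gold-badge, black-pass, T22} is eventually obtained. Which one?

gold-badge

Holding L28, silver-pass, and blue-permit grants red-token (Rule 7).
Holding red-token and blue-permit grants silver-token (Rule 1).
Holding silver-token and blue-permit grants violet-code (Rule 5).
Holding violet-code and silver-token grants gold-badge (Rule 2).
T22 would need black-pass and gold-badge (Rule 9), but black-pass is never granted. black-pass would need gold-badge and T22 (Rule 6), but T22 is never granted.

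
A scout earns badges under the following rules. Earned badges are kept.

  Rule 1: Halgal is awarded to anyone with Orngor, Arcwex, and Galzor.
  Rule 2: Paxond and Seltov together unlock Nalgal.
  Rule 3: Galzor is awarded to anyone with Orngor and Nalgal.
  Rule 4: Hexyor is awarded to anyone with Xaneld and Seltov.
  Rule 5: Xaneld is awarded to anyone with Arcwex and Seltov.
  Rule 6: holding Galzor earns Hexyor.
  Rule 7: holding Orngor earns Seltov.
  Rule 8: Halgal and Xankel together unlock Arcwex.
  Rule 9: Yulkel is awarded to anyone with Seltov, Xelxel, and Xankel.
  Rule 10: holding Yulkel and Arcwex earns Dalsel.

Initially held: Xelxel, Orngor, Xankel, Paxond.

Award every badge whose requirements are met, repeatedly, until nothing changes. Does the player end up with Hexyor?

With Orngor, Seltov is earned (Rule 7).
With Paxond and Seltov, Nalgal is earned (Rule 2).
With Orngor and Nalgal, Galzor is earned (Rule 3).
With Galzor, Hexyor is earned (Rule 6).

Yes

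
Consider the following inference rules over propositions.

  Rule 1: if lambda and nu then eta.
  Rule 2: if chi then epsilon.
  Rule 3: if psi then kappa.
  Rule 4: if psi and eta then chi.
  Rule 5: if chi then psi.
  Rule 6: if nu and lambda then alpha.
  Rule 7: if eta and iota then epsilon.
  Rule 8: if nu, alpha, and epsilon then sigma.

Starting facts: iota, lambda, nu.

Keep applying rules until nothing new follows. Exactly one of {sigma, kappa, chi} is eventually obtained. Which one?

sigma

lambda and nu hold, so eta follows (Rule 1).
nu and lambda hold, so alpha follows (Rule 6).
eta and iota hold, so epsilon follows (Rule 7).
nu, alpha, and epsilon hold, so sigma follows (Rule 8).
chi would need psi and eta (Rule 4), but psi is never established. kappa would need psi (Rule 3), but psi is never established.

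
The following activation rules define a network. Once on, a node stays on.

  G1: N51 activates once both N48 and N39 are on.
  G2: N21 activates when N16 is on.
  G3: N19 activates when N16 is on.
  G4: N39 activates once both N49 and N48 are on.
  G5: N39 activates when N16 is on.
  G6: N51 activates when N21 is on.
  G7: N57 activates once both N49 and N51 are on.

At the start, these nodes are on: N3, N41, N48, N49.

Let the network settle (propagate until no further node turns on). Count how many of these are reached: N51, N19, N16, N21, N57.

2

N49 and N48 are on, so N39 activates (G4).
N48 and N39 are on, so N51 activates (G1).
N49 and N51 are on, so N57 activates (G7).
N51: reached.
N19 would need N16 (G3), but N16 never turns on.
No rule produces N16, and it is not given.
N21 would need N16 (G2), but N16 never turns on.
N57: reached.
Reached: N51 and N57 — 2 of the 5.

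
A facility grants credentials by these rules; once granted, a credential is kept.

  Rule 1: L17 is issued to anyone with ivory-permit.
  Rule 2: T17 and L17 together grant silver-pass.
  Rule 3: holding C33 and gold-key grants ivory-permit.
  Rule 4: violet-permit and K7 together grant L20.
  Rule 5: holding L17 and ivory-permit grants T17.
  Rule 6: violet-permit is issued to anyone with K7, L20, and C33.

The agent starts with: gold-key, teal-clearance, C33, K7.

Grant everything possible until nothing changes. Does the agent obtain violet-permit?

No

violet-permit would need K7, L20, and C33 (Rule 6), but L20 is never granted.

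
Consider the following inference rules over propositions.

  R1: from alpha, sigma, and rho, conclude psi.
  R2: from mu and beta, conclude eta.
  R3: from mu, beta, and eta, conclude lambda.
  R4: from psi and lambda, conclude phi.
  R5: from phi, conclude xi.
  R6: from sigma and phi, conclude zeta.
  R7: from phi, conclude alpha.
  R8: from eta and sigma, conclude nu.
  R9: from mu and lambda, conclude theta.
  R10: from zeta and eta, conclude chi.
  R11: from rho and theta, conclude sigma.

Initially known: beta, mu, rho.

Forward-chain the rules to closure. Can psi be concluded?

psi would need alpha, sigma, and rho (R1), but alpha is never established.

No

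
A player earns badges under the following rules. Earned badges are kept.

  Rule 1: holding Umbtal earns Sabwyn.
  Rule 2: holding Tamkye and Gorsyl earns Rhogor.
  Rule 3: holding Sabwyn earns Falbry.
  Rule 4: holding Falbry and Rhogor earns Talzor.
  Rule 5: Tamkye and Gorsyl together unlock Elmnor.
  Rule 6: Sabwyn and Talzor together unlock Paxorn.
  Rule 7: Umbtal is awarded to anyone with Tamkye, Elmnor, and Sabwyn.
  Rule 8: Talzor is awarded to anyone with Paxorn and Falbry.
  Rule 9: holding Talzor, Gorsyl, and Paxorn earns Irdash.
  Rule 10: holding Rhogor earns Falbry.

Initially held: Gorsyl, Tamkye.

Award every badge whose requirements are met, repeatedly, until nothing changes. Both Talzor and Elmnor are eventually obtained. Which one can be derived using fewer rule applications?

Elmnor

Elmnor: With Tamkye and Gorsyl, Elmnor is earned (Rule 5). [1 rule application]
Talzor: With Tamkye and Gorsyl, Rhogor is earned (Rule 2). With Rhogor, Falbry is earned (Rule 10). With Falbry and Rhogor, Talzor is earned (Rule 4). [3 rule applications]
Elmnor needs fewer.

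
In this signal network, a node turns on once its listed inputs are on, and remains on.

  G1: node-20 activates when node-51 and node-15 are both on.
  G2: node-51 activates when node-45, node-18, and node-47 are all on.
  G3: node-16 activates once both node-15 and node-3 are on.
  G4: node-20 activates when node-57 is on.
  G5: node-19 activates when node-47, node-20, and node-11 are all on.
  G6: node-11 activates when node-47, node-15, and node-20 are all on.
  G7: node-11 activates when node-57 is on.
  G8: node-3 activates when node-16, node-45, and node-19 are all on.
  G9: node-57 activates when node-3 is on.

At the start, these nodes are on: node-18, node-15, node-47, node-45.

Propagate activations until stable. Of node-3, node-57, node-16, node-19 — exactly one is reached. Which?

node-19

node-45, node-18, and node-47 are on, so node-51 activates (G2).
G1: node-51 and node-15 on → node-20 on.
G6: node-47, node-15, and node-20 on → node-11 on.
node-47, node-20, and node-11 are on, so node-19 activates (G5).
node-3 would need node-16, node-45, and node-19 (G8), but node-16 never turns on. node-16 would need node-15 and node-3 (G3), but node-3 never turns on. node-57 would need node-3 (G9), but node-3 never turns on.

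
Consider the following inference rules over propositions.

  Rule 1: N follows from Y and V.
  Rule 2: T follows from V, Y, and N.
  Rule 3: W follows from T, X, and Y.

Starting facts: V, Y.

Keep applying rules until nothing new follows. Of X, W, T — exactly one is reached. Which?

T

Y and V hold, so N follows (Rule 1).
V, Y, and N hold, so T follows (Rule 2).
W would need T, X, and Y (Rule 3), but X is never established. No rule produces X, and it is not given.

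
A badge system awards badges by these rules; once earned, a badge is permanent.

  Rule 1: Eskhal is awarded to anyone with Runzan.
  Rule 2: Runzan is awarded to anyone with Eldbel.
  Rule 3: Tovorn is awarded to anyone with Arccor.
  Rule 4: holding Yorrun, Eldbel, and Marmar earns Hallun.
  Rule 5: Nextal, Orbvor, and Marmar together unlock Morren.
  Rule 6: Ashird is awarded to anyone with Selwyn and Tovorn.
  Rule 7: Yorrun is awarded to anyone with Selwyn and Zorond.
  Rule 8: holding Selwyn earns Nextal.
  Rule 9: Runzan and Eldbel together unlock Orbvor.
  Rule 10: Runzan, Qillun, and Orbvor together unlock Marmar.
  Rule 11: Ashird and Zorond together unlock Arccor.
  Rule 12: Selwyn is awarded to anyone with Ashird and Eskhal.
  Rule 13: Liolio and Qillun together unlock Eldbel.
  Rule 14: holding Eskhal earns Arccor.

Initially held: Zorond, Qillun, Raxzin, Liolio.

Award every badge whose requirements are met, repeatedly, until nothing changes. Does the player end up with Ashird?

Ashird would need Selwyn and Tovorn (Rule 6), but Selwyn is never earned.

No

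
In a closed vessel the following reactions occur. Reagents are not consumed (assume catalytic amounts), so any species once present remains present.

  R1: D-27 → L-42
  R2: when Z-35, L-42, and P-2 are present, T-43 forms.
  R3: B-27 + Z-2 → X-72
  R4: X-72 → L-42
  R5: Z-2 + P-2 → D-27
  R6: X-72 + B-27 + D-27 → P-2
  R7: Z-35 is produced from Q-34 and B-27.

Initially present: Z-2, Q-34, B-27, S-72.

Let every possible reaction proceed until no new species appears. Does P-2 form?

P-2 would need X-72, B-27, and D-27 (R6), but D-27 never forms.

No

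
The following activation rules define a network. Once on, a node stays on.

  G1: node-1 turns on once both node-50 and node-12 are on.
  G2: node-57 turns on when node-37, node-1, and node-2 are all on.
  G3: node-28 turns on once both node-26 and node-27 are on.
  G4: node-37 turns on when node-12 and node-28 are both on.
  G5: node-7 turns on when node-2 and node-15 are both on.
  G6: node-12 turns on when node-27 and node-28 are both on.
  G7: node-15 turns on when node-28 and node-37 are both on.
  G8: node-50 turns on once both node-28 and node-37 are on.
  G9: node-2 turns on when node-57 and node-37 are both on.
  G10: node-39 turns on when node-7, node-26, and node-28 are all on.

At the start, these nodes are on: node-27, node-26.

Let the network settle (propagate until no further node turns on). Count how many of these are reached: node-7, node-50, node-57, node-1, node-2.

G3: node-26 and node-27 on → node-28 on.
node-27 and node-28 are on, so node-12 turns on (G6).
node-12 and node-28 are on, so node-37 turns on (G4).
G8: node-28 and node-37 on → node-50 on.
node-50 and node-12 are on, so node-1 turns on (G1).
node-7 would need node-2 and node-15 (G5), but node-2 never turns on.
node-50: reached.
node-57 would need node-37, node-1, and node-2 (G2), but node-2 never turns on.
node-1: reached.
node-2 would need node-57 and node-37 (G9), but node-57 never turns on.
Reached: node-50 and node-1 — 2 of the 5.

2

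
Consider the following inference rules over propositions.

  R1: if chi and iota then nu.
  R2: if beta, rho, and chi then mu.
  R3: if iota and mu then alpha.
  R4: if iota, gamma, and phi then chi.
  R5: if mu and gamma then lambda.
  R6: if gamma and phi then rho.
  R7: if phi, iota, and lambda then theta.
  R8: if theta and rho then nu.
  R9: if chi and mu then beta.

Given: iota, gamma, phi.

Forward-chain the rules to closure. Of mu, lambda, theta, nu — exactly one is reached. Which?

iota, gamma, and phi hold, so chi follows (R4).
From chi and iota, R1 gives nu.
lambda would need mu and gamma (R5), but mu is never established. theta would need phi, iota, and lambda (R7), but lambda is never established. mu would need beta, rho, and chi (R2), but beta is never established.

nu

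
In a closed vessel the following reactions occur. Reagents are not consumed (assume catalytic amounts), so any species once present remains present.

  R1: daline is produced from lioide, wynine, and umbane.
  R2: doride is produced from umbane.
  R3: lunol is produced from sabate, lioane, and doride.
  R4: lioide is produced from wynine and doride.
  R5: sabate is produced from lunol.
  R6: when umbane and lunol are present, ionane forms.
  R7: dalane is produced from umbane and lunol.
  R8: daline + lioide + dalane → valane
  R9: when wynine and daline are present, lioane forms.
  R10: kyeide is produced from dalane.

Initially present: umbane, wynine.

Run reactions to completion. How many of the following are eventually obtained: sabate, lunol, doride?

umbane present → doride forms (R2).
sabate would need lunol (R5), but lunol never forms.
lunol would need sabate, lioane, and doride (R3), but sabate never forms.
doride: reached.
Reached: doride — 1 of the 3.

1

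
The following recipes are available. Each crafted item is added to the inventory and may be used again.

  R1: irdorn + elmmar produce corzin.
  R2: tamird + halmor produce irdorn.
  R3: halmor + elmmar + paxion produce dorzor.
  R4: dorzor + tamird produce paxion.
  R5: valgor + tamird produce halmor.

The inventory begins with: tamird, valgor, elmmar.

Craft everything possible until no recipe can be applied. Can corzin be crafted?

Yes

valgor + tamird → halmor (R5).
Using R2, tamird and halmor make irdorn.
Using R1, irdorn and elmmar make corzin.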